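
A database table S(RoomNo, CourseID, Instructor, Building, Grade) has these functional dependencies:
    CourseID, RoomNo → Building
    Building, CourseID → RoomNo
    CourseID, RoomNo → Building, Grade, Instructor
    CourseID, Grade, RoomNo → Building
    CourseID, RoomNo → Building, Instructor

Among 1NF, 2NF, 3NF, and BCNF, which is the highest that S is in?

BCNF

Candidate keys: {Building, CourseID}, {CourseID, RoomNo}. Prime attributes: {Building, CourseID, RoomNo}.
The left-hand side of every FD is a superkey, so BCNF is satisfied.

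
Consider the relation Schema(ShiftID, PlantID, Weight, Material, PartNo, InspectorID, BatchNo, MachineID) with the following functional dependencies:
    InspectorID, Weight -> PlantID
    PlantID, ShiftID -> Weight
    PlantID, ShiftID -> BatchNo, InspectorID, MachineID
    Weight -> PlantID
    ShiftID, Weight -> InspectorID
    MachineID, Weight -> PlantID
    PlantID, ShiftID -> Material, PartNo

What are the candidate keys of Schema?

Attributes never on any right-hand side: {ShiftID} — every candidate key must contain it.
{PlantID, ShiftID}⁺ = {BatchNo, InspectorID, MachineID, Material, PartNo, PlantID, ShiftID, Weight} — all of the relation — so {PlantID, ShiftID} is a candidate key.
{ShiftID, Weight}⁺ = {BatchNo, InspectorID, MachineID, Material, PartNo, PlantID, ShiftID, Weight} — all of the relation — so {ShiftID, Weight} is a candidate key.
No proper subset of any of these is a key, and no other minimal superkey exists.

{PlantID, ShiftID}, {ShiftID, Weight}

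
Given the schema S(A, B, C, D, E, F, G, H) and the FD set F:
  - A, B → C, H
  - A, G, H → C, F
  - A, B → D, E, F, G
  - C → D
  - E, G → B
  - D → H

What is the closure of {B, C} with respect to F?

{B, C, D, H}

Start with {B, C}.
C → D applies; add {D} → now {B, C, D}.
D → H applies; add {H} → now {B, C, D, H}.
No further FD applies.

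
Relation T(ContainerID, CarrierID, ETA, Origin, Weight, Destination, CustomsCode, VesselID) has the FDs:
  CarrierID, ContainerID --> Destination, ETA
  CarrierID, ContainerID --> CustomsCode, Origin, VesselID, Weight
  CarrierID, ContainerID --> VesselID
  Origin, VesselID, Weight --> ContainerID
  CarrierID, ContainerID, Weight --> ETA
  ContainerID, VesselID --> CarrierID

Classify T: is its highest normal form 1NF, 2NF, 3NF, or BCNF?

Candidate keys: {CarrierID, ContainerID}, {ContainerID, VesselID}, {Origin, VesselID, Weight}. Prime attributes: {CarrierID, ContainerID, Origin, VesselID, Weight}.
Each dependency's left side is a superkey — BCNF holds.

BCNF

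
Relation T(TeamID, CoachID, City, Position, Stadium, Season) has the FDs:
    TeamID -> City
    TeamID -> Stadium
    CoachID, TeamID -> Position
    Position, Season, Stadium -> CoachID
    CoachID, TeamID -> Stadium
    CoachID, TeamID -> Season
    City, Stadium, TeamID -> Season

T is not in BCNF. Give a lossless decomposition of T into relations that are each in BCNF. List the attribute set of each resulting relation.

{City, Season, Stadium, TeamID}; {CoachID, Position, TeamID}

Candidate keys of the original relation: {CoachID, TeamID}, {Position, TeamID}.
{City, CoachID, Position, Season, Stadium, TeamID}: {TeamID} determines {City, Season, Stadium, TeamID} here but is not a superkey — split on TeamID -> City, Season, Stadium, giving {City, Season, Stadium, TeamID} and {CoachID, Position, TeamID}.
{City, Season, Stadium, TeamID} is in BCNF.
{CoachID, Position, TeamID} is in BCNF.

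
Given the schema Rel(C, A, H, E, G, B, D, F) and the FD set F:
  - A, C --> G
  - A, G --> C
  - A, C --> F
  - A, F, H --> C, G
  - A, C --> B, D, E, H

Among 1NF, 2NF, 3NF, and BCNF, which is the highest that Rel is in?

Candidate keys: {A, C}, {A, F, H}, {A, G}. Prime attributes: {A, C, F, G, H}.
Each dependency's left side is a superkey — BCNF holds.

BCNF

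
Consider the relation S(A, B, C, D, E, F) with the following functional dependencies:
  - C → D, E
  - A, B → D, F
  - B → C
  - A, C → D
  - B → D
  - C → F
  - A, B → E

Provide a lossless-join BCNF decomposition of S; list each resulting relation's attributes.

{A, B}; {B, C}; {C, D, E, F}

Candidate key of the original relation: {A, B}.
{A, B, C, D, E, F}: {C} determines {C, D, E, F} here but is not a superkey — split on C → D, E, F, giving {C, D, E, F} and {A, B, C}.
{C, D, E, F} has no BCNF violation.
{A, B, C}: {B} determines {B, C} here but is not a superkey — split on B → C, giving {B, C} and {A, B}.
{B, C} has no BCNF violation.
{A, B} has no BCNF violation.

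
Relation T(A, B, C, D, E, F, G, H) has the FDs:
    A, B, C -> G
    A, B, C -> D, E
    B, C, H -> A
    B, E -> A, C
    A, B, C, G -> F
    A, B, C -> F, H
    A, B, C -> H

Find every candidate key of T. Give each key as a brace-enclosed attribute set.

{A, B, C}, {B, C, H}, {B, E}

{B} never appears on the right of any FD, so every key must include it.
{B, E}⁺ = {A, B, C, D, E, F, G, H}, which is every attribute, so {B, E} is a candidate key.
{A, B, C}⁺ = {A, B, C, D, E, F, G, H}, which is every attribute, so {A, B, C} is a candidate key.
{B, C, H}⁺ = {A, B, C, D, E, F, G, H}, which is every attribute, so {B, C, H} is a candidate key.
Any other superkey properly contains one of these, so there are no further candidate keys.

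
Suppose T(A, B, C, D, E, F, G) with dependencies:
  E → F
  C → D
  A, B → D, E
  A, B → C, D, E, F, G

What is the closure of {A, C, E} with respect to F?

{A, C, D, E, F}

Start with {A, C, E}.
E → F applies; add {F} → now {A, C, E, F}.
C → D applies; add {D} → now {A, C, D, E, F}.
No further FD applies.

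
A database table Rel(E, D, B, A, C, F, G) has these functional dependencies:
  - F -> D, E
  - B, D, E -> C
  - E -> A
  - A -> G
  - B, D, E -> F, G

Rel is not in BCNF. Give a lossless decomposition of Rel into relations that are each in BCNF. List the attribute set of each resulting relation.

{A, E}; {A, G}; {B, C, F}; {D, E, F}

Candidate keys of the original relation: {B, D, E}, {B, F}.
In {A, B, C, D, E, F, G}, {F} is not a superkey ({F}⁺ restricted to this set is {A, D, E, F, G}), so split on F -> A, D, E, G into {A, D, E, F, G} and {B, C, F}.
In {A, D, E, F, G}, {E} is not a superkey ({E}⁺ restricted to this set is {A, E, G}), so split on E -> A, G into {A, E, G} and {D, E, F}.
In {A, E, G}, {A} is not a superkey ({A}⁺ restricted to this set is {A, G}), so split on A -> G into {A, G} and {A, E}.
{A, G}: every determinant is a superkey — BCNF.
{A, E}: every determinant is a superkey — BCNF.
{D, E, F}: every determinant is a superkey — BCNF.
{B, C, F}: every determinant is a superkey — BCNF.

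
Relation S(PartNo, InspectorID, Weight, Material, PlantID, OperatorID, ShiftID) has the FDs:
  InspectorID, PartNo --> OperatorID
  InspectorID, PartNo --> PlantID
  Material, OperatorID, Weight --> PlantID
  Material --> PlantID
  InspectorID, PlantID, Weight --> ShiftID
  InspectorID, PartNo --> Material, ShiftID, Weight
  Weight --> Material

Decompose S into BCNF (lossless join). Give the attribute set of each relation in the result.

{InspectorID, OperatorID, PartNo, Weight}; {InspectorID, ShiftID, Weight}; {Material, PlantID}; {Material, Weight}

Candidate key of the original relation: {InspectorID, PartNo}.
In {InspectorID, Material, OperatorID, PartNo, PlantID, ShiftID, Weight}, {Material, OperatorID, Weight} is not a superkey ({Material, OperatorID, Weight}⁺ restricted to this set is {Material, OperatorID, PlantID, Weight}), so split on Material, OperatorID, Weight --> PlantID into {Material, OperatorID, PlantID, Weight} and {InspectorID, Material, OperatorID, PartNo, ShiftID, Weight}.
In {Material, OperatorID, PlantID, Weight}, {Material} is not a superkey ({Material}⁺ restricted to this set is {Material, PlantID}), so split on Material --> PlantID into {Material, PlantID} and {Material, OperatorID, Weight}.
{Material, PlantID} is in BCNF.
In {Material, OperatorID, Weight}, {Weight} is not a superkey ({Weight}⁺ restricted to this set is {Material, Weight}), so split on Weight --> Material into {Material, Weight} and {OperatorID, Weight}.
{Material, Weight} is in BCNF.
{OperatorID, Weight} is in BCNF.
In {InspectorID, Material, OperatorID, PartNo, ShiftID, Weight}, {Weight} is not a superkey ({Weight}⁺ restricted to this set is {Material, Weight}), so split on Weight --> Material into {Material, Weight} and {InspectorID, OperatorID, PartNo, ShiftID, Weight}.
{Material, Weight} is in BCNF.
In {InspectorID, OperatorID, PartNo, ShiftID, Weight}, {InspectorID, Weight} is not a superkey ({InspectorID, Weight}⁺ restricted to this set is {InspectorID, ShiftID, Weight}), so split on InspectorID, Weight --> ShiftID into {InspectorID, ShiftID, Weight} and {InspectorID, OperatorID, PartNo, Weight}.
{InspectorID, ShiftID, Weight} is in BCNF.
{InspectorID, OperatorID, PartNo, Weight} is in BCNF.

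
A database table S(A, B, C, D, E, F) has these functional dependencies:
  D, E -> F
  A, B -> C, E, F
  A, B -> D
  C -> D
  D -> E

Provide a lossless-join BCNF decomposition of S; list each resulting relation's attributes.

{A, B, C}; {C, D}; {D, E, F}

Candidate key of the original relation: {A, B}.
In {A, B, C, D, E, F}, {D, E} is not a superkey ({D, E}⁺ restricted to this set is {D, E, F}), so split on D, E -> F into {D, E, F} and {A, B, C, D, E}.
{D, E, F} is in BCNF.
In {A, B, C, D, E}, {C} is not a superkey ({C}⁺ restricted to this set is {C, D, E}), so split on C -> D, E into {C, D, E} and {A, B, C}.
In {C, D, E}, {D} is not a superkey ({D}⁺ restricted to this set is {D, E}), so split on D -> E into {D, E} and {C, D}.
{D, E} is in BCNF.
{C, D} is in BCNF.
{A, B, C} is in BCNF.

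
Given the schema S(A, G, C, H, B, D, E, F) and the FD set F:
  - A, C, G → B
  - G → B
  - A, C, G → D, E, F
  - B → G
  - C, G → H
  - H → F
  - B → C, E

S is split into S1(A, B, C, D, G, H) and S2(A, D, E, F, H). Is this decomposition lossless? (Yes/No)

The shared attributes are {A, D, H} and {A, D, H}⁺ = {A, D, F, H}.
The closure covers neither S1 nor S2 entirely; the join is not lossless.

No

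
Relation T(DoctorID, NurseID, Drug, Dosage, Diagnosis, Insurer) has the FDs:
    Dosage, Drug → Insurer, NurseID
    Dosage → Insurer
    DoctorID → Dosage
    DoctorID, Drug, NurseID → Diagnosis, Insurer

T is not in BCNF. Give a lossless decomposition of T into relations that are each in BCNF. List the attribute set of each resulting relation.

Candidate key of the original relation: {DoctorID, Drug}.
Within {Diagnosis, DoctorID, Dosage, Drug, Insurer, NurseID}: {Dosage, Drug}⁺ ∩ {Diagnosis, DoctorID, Dosage, Drug, Insurer, NurseID} = {Dosage, Drug, Insurer, NurseID}, not the whole set, so Dosage, Drug → Insurer, NurseID violates BCNF; decompose into {Dosage, Drug, Insurer, NurseID} and {Diagnosis, DoctorID, Dosage, Drug}.
Within {Dosage, Drug, Insurer, NurseID}: {Dosage}⁺ ∩ {Dosage, Drug, Insurer, NurseID} = {Dosage, Insurer}, not the whole set, so Dosage → Insurer violates BCNF; decompose into {Dosage, Insurer} and {Dosage, Drug, NurseID}.
{Dosage, Insurer} is in BCNF.
{Dosage, Drug, NurseID} is in BCNF.
Within {Diagnosis, DoctorID, Dosage, Drug}: {DoctorID}⁺ ∩ {Diagnosis, DoctorID, Dosage, Drug} = {DoctorID, Dosage}, not the whole set, so DoctorID → Dosage violates BCNF; decompose into {DoctorID, Dosage} and {Diagnosis, DoctorID, Drug}.
{DoctorID, Dosage} is in BCNF.
{Diagnosis, DoctorID, Drug} is in BCNF.

{Diagnosis, DoctorID, Drug}; {DoctorID, Dosage}; {Dosage, Drug, NurseID}; {Dosage, Insurer}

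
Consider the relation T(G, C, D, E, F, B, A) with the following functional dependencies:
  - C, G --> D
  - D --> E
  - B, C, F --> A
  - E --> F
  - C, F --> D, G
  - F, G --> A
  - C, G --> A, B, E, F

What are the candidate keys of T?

No FD produces {C}, so it must be in every candidate key.
Closure of {C, D} is {A, B, C, D, E, F, G}, the whole schema; {C, D} is a candidate key.
Closure of {C, E} is {A, B, C, D, E, F, G}, the whole schema; {C, E} is a candidate key.
Closure of {C, F} is {A, B, C, D, E, F, G}, the whole schema; {C, F} is a candidate key.
Closure of {C, G} is {A, B, C, D, E, F, G}, the whole schema; {C, G} is a candidate key.
These are minimal and exhaustive — every other superkey contains one of them.

{C, D}, {C, E}, {C, F}, {C, G}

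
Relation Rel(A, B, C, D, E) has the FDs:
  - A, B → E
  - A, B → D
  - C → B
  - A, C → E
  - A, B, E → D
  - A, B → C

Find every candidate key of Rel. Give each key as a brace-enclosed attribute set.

No FD produces {A}, so it must be in every candidate key.
Closure of {A, B} is {A, B, C, D, E}, the whole schema; {A, B} is a candidate key.
Closure of {A, C} is {A, B, C, D, E}, the whole schema; {A, C} is a candidate key.
These are minimal and exhaustive — every other superkey contains one of them.

{A, B}, {A, C}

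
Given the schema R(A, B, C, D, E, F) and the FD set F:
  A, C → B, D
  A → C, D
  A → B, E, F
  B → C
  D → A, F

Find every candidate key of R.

{A}, {D}

{A}⁺ = {A, B, C, D, E, F}, which is every attribute, so {A} is a candidate key.
{D}⁺ = {A, B, C, D, E, F}, which is every attribute, so {D} is a candidate key.
Any other superkey properly contains one of these, so there are no further candidate keys.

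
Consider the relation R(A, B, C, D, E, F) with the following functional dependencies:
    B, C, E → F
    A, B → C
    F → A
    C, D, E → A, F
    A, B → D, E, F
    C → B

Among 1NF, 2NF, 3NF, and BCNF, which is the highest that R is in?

3NF

Candidate keys: {A, B}, {A, C}, {B, F}, {C, E}, {C, F}. Prime attributes: {A, B, C, E, F}.
F → A: {F}⁺ = {A, F}, which is not all of the attributes, so the left side is not a superkey — BCNF is violated.
Its right-hand attributes {A} are all prime, as are those of every other non-superkey FD — the relation is in 3NF.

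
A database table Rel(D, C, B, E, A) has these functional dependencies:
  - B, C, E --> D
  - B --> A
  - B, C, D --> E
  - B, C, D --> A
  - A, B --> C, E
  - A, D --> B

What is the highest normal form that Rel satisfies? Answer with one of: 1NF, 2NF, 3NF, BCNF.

BCNF

Candidate keys: {A, D}, {B}. Prime attributes: {A, B, D}.
Each dependency's left side is a superkey — BCNF holds.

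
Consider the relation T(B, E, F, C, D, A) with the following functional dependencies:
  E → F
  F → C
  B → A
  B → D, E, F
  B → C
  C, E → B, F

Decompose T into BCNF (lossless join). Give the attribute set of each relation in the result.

Candidate keys of the original relation: {B}, {E}.
Within {A, B, C, D, E, F}: {F}⁺ ∩ {A, B, C, D, E, F} = {C, F}, not the whole set, so F → C violates BCNF; decompose into {C, F} and {A, B, D, E, F}.
{C, F} has no BCNF violation.
{A, B, D, E, F} has no BCNF violation.

{A, B, D, E, F}; {C, F}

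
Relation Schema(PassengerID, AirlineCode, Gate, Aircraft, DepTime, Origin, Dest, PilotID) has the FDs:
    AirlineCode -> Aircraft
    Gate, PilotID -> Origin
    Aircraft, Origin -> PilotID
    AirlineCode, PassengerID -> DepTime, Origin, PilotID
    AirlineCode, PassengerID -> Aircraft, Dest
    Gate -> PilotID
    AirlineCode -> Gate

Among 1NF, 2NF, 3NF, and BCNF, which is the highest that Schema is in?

1NF

Candidate key: {AirlineCode, PassengerID}. Prime attributes: {AirlineCode, PassengerID}.
AirlineCode -> Aircraft: {AirlineCode}⁺ = {Aircraft, AirlineCode, Gate, Origin, PilotID}, which is not all of the attributes, so the left side is not a superkey — BCNF is violated.
Because {Aircraft} is non-prime and the left side of AirlineCode -> Aircraft is not a superkey, the relation is not in 3NF.
Since {AirlineCode} ⊂ {AirlineCode, PassengerID} and {AirlineCode}⁺ ⊇ {Aircraft, Gate, Origin, PilotID} with {Aircraft, Gate, Origin, PilotID} non-prime, there is a partial dependency; 2NF fails.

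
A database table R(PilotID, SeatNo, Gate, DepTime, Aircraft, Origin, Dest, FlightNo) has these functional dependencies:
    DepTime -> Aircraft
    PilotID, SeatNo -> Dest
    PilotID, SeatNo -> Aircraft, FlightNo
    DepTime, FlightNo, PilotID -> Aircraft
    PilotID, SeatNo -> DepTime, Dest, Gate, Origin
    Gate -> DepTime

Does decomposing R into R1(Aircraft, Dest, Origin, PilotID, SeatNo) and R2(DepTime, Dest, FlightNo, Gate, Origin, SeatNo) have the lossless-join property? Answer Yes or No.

R1 ∩ R2 = {Dest, Origin, SeatNo}; its closure under F is {Dest, Origin, SeatNo}.
R1 ⊄ {Dest, Origin, SeatNo} and R2 ⊄ {Dest, Origin, SeatNo}, so the split is lossy.

No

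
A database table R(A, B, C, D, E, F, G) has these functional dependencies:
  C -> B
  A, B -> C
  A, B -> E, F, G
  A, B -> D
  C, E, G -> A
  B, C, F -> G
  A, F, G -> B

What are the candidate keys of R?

{A, B}⁺ = {A, B, C, D, E, F, G} — all of the relation — so {A, B} is a candidate key.
{A, C}⁺ = {A, B, C, D, E, F, G} — all of the relation — so {A, C} is a candidate key.
{A, F, G}⁺ = {A, B, C, D, E, F, G} — all of the relation — so {A, F, G} is a candidate key.
{C, E, F}⁺ = {A, B, C, D, E, F, G} — all of the relation — so {C, E, F} is a candidate key.
{C, E, G}⁺ = {A, B, C, D, E, F, G} — all of the relation — so {C, E, G} is a candidate key.
Any other superkey properly contains one of these, so there are no further candidate keys.

{A, B}, {A, C}, {A, F, G}, {C, E, F}, {C, E, G}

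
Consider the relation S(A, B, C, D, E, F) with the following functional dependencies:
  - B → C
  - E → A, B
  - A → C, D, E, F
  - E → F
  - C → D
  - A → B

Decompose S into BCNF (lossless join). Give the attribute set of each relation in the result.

{A, B, E, F}; {B, C}; {C, D}

Candidate keys of the original relation: {A}, {E}.
{A, B, C, D, E, F}: {B} determines {B, C, D} here but is not a superkey — split on B → C, D, giving {B, C, D} and {A, B, E, F}.
{B, C, D}: {C} determines {C, D} here but is not a superkey — split on C → D, giving {C, D} and {B, C}.
{C, D} is in BCNF.
{B, C} is in BCNF.
{A, B, E, F} is in BCNF.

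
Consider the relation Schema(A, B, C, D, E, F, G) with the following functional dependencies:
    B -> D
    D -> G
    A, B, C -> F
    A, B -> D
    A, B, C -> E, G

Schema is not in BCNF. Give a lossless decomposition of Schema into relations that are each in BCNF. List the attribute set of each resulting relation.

Candidate key of the original relation: {A, B, C}.
{A, B, C, D, E, F, G}: {B} determines {B, D, G} here but is not a superkey — split on B -> D, G, giving {B, D, G} and {A, B, C, E, F}.
{B, D, G}: {D} determines {D, G} here but is not a superkey — split on D -> G, giving {D, G} and {B, D}.
{D, G} is in BCNF.
{B, D} is in BCNF.
{A, B, C, E, F} is in BCNF.

{A, B, C, E, F}; {B, D}; {D, G}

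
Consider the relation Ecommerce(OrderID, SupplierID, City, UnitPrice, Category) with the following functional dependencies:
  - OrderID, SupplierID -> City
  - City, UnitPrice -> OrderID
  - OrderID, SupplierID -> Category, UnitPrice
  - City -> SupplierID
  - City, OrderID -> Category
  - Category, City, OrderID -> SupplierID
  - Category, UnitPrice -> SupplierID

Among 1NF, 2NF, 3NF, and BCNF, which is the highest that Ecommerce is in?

3NF

Candidate keys: {Category, OrderID, UnitPrice}, {City, OrderID}, {City, UnitPrice}, {OrderID, SupplierID}. Prime attributes: {Category, City, OrderID, SupplierID, UnitPrice}.
For City -> SupplierID we have {City}⁺ = {City, SupplierID}; {City} is not a superkey, so BCNF fails.
Since {SupplierID} ⊆ prime attributes and every other non-superkey FD also has a prime right side, the schema is in 3NF.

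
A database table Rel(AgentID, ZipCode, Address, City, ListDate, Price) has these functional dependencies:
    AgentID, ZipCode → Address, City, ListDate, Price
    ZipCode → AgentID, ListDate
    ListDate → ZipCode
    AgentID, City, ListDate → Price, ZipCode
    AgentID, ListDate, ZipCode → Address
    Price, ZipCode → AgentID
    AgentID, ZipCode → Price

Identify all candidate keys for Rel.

{ListDate}, {ZipCode}

{ListDate}⁺ = {Address, AgentID, City, ListDate, Price, ZipCode}, which is every attribute, so {ListDate} is a candidate key.
{ZipCode}⁺ = {Address, AgentID, City, ListDate, Price, ZipCode}, which is every attribute, so {ZipCode} is a candidate key.
Any other superkey properly contains one of these, so there are no further candidate keys.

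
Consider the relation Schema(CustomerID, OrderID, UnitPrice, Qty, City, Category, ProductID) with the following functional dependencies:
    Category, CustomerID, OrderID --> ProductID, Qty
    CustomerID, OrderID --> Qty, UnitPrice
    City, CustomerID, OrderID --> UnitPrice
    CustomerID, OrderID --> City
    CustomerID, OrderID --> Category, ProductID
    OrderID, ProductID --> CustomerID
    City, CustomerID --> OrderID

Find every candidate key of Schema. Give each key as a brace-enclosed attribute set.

{City, CustomerID}⁺ = {Category, City, CustomerID, OrderID, ProductID, Qty, UnitPrice} — all of the relation — so {City, CustomerID} is a candidate key.
{CustomerID, OrderID}⁺ = {Category, City, CustomerID, OrderID, ProductID, Qty, UnitPrice} — all of the relation — so {CustomerID, OrderID} is a candidate key.
{OrderID, ProductID}⁺ = {Category, City, CustomerID, OrderID, ProductID, Qty, UnitPrice} — all of the relation — so {OrderID, ProductID} is a candidate key.
These are minimal and exhaustive — every other superkey contains one of them.

{City, CustomerID}, {CustomerID, OrderID}, {OrderID, ProductID}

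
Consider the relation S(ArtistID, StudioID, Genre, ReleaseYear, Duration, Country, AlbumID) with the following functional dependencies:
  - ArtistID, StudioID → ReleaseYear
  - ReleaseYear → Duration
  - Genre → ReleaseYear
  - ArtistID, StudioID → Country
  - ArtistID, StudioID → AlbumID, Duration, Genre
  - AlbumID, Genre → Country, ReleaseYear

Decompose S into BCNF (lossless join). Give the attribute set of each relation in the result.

{AlbumID, ArtistID, Genre, StudioID}; {AlbumID, Country, Genre}; {Duration, ReleaseYear}; {Genre, ReleaseYear}

Candidate key of the original relation: {ArtistID, StudioID}.
In {AlbumID, ArtistID, Country, Duration, Genre, ReleaseYear, StudioID}, {ReleaseYear} is not a superkey ({ReleaseYear}⁺ restricted to this set is {Duration, ReleaseYear}), so split on ReleaseYear → Duration into {Duration, ReleaseYear} and {AlbumID, ArtistID, Country, Genre, ReleaseYear, StudioID}.
{Duration, ReleaseYear} is in BCNF.
In {AlbumID, ArtistID, Country, Genre, ReleaseYear, StudioID}, {Genre} is not a superkey ({Genre}⁺ restricted to this set is {Genre, ReleaseYear}), so split on Genre → ReleaseYear into {Genre, ReleaseYear} and {AlbumID, ArtistID, Country, Genre, StudioID}.
{Genre, ReleaseYear} is in BCNF.
In {AlbumID, ArtistID, Country, Genre, StudioID}, {AlbumID, Genre} is not a superkey ({AlbumID, Genre}⁺ restricted to this set is {AlbumID, Country, Genre}), so split on AlbumID, Genre → Country into {AlbumID, Country, Genre} and {AlbumID, ArtistID, Genre, StudioID}.
{AlbumID, Country, Genre} is in BCNF.
{AlbumID, ArtistID, Genre, StudioID} is in BCNF.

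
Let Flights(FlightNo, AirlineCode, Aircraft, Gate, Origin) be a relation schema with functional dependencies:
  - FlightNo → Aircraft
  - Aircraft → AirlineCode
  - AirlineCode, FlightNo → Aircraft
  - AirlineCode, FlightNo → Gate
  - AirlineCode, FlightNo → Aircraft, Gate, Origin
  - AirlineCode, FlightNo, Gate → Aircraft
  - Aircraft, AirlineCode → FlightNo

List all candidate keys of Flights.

Closure of {Aircraft} is {Aircraft, AirlineCode, FlightNo, Gate, Origin}, the whole schema; {Aircraft} is a candidate key.
Closure of {FlightNo} is {Aircraft, AirlineCode, FlightNo, Gate, Origin}, the whole schema; {FlightNo} is a candidate key.
Any other superkey properly contains one of these, so there are no further candidate keys.

{Aircraft}, {FlightNo}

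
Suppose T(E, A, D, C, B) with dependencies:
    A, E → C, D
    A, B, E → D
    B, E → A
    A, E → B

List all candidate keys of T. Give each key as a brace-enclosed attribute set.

No FD produces {E}, so it must be in every candidate key.
{A, E}⁺ = {A, B, C, D, E}, which is every attribute, so {A, E} is a candidate key.
{B, E}⁺ = {A, B, C, D, E}, which is every attribute, so {B, E} is a candidate key.
These are minimal and exhaustive — every other superkey contains one of them.

{A, E}, {B, E}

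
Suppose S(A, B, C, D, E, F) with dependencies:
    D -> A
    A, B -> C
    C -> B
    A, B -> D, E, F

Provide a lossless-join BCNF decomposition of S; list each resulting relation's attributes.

{A, D}; {B, C}; {C, D, E, F}

Candidate keys of the original relation: {A, B}, {A, C}, {B, D}, {C, D}.
{A, B, C, D, E, F}: {D} determines {A, D} here but is not a superkey — split on D -> A, giving {A, D} and {B, C, D, E, F}.
{A, D}: every determinant is a superkey — BCNF.
{B, C, D, E, F}: {C} determines {B, C} here but is not a superkey — split on C -> B, giving {B, C} and {C, D, E, F}.
{B, C}: every determinant is a superkey — BCNF.
{C, D, E, F}: every determinant is a superkey — BCNF.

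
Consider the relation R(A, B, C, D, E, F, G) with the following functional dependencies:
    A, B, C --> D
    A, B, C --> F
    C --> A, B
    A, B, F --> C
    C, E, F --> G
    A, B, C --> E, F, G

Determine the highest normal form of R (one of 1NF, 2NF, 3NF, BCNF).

Candidate keys: {A, B, F}, {C}. Prime attributes: {A, B, C, F}.
The left-hand side of every FD is a superkey, so BCNF is satisfied.

BCNF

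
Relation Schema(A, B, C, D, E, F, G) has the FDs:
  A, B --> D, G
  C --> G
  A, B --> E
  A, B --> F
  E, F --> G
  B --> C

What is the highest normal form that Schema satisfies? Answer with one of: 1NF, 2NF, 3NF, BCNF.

Candidate key: {A, B}. Prime attributes: {A, B}.
C --> G breaks BCNF: {C}⁺ = {C, G}, so {C} is not a superkey.
C --> G determines the non-prime attribute {G} from a non-superkey — 3NF is violated.
Since {B} ⊂ {A, B} and {B}⁺ ⊇ {C, G} with {C, G} non-prime, there is a partial dependency; 2NF fails.

1NF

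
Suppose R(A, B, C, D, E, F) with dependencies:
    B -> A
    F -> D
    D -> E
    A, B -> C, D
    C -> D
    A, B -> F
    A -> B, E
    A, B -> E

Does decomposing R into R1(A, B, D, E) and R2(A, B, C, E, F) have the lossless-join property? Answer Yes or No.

Yes

The shared attributes are {A, B, E} and {A, B, E}⁺ = {A, B, C, D, E, F}.
This includes all of R1, so the common attributes are a superkey of R1 — the join is lossless.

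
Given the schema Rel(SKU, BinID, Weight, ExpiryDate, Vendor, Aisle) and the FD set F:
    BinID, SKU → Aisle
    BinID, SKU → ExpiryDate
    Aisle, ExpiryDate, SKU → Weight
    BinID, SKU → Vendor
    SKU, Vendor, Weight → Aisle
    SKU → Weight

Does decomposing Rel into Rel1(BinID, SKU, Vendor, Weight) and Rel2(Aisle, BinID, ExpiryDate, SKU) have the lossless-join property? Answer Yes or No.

Yes

Common attributes: {BinID, SKU}; their closure is {Aisle, BinID, ExpiryDate, SKU, Vendor, Weight}.
This includes all of Rel1, so the common attributes are a superkey of Rel1 — the join is lossless.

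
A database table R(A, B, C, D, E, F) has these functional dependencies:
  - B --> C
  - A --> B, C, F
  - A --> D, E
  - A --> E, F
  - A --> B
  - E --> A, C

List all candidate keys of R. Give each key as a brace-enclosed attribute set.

{A}⁺ = {A, B, C, D, E, F}, which is every attribute, so {A} is a candidate key.
{E}⁺ = {A, B, C, D, E, F}, which is every attribute, so {E} is a candidate key.
Any other superkey properly contains one of these, so there are no further candidate keys.

{A}, {E}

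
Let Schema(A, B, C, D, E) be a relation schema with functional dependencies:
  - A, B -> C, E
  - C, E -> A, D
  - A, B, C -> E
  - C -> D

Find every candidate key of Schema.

{A, B}, {B, C, E}

Attributes never on any right-hand side: {B} — every candidate key must contain it.
{A, B}⁺ = {A, B, C, D, E}, which is every attribute, so {A, B} is a candidate key.
{B, C, E}⁺ = {A, B, C, D, E}, which is every attribute, so {B, C, E} is a candidate key.
No proper subset of any of these is a key, and no other minimal superkey exists.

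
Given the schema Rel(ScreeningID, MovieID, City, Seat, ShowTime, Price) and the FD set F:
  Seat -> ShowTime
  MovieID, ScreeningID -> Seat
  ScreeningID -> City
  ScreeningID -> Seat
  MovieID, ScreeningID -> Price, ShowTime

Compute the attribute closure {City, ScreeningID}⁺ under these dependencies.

{City, ScreeningID, Seat, ShowTime}

Start with {City, ScreeningID}.
ScreeningID -> Seat applies; add {Seat} → now {City, ScreeningID, Seat}.
Seat -> ShowTime applies; add {ShowTime} → now {City, ScreeningID, Seat, ShowTime}.
No further FD applies.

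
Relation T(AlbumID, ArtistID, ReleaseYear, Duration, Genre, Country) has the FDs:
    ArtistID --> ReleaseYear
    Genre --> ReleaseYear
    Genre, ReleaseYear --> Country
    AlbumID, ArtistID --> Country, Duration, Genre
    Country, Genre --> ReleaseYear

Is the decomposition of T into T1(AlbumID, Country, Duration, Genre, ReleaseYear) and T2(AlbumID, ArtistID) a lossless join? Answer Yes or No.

No

Common attributes: {AlbumID}; their closure is {AlbumID}.
Neither T1 nor T2 is contained in that closure, so the decomposition is lossy.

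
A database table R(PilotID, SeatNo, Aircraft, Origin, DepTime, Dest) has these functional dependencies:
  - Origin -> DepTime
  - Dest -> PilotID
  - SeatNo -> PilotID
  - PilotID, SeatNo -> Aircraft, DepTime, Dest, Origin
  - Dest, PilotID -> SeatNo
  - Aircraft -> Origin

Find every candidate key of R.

{Dest}⁺ = {Aircraft, DepTime, Dest, Origin, PilotID, SeatNo} — all of the relation — so {Dest} is a candidate key.
{SeatNo}⁺ = {Aircraft, DepTime, Dest, Origin, PilotID, SeatNo} — all of the relation — so {SeatNo} is a candidate key.
These are minimal and exhaustive — every other superkey contains one of them.

{Dest}, {SeatNo}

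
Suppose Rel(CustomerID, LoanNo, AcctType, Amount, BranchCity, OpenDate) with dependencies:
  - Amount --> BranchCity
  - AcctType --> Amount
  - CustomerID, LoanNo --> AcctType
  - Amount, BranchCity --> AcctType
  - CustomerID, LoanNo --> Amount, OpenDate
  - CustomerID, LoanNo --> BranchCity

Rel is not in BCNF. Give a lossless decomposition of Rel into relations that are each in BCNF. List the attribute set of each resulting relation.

Candidate key of the original relation: {CustomerID, LoanNo}.
In {AcctType, Amount, BranchCity, CustomerID, LoanNo, OpenDate}, {Amount} is not a superkey ({Amount}⁺ restricted to this set is {AcctType, Amount, BranchCity}), so split on Amount --> AcctType, BranchCity into {AcctType, Amount, BranchCity} and {Amount, CustomerID, LoanNo, OpenDate}.
{AcctType, Amount, BranchCity} is in BCNF.
{Amount, CustomerID, LoanNo, OpenDate} is in BCNF.

{AcctType, Amount, BranchCity}; {Amount, CustomerID, LoanNo, OpenDate}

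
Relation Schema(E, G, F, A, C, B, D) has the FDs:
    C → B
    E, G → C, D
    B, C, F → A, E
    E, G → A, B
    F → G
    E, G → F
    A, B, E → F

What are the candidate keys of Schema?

{A, B, E}, {A, C, E}, {C, F}, {E, F}, {E, G}

{C, F}⁺ = {A, B, C, D, E, F, G}, which is every attribute, so {C, F} is a candidate key.
{E, F}⁺ = {A, B, C, D, E, F, G}, which is every attribute, so {E, F} is a candidate key.
{E, G}⁺ = {A, B, C, D, E, F, G}, which is every attribute, so {E, G} is a candidate key.
{A, B, E}⁺ = {A, B, C, D, E, F, G}, which is every attribute, so {A, B, E} is a candidate key.
{A, C, E}⁺ = {A, B, C, D, E, F, G}, which is every attribute, so {A, C, E} is a candidate key.
No proper subset of any of these is a key, and no other minimal superkey exists.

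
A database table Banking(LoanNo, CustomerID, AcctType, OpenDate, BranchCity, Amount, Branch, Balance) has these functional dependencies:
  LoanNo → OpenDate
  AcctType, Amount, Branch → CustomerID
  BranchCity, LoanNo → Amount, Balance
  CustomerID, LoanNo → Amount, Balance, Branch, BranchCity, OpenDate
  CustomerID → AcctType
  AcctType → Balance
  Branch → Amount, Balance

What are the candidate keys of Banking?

{AcctType, Branch, LoanNo}, {CustomerID, LoanNo}

{LoanNo} never appears on the right of any FD, so every key must include it.
{CustomerID, LoanNo} is a candidate key since {CustomerID, LoanNo}⁺ = {AcctType, Amount, Balance, Branch, BranchCity, CustomerID, LoanNo, OpenDate} covers every attribute.
{AcctType, Branch, LoanNo} is a candidate key since {AcctType, Branch, LoanNo}⁺ = {AcctType, Amount, Balance, Branch, BranchCity, CustomerID, LoanNo, OpenDate} covers every attribute.
Any other superkey properly contains one of these, so there are no further candidate keys.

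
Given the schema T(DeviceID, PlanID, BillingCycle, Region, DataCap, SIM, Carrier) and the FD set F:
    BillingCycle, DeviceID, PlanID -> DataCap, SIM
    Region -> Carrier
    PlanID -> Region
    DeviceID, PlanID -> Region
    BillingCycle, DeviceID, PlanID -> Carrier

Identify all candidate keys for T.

Attributes never on any right-hand side: {BillingCycle, DeviceID, PlanID} — every candidate key must contain all of them.
{BillingCycle, DeviceID, PlanID}⁺ = {BillingCycle, Carrier, DataCap, DeviceID, PlanID, Region, SIM}, which is every attribute, so {BillingCycle, DeviceID, PlanID} is a candidate key.
No other minimal set has full closure, so this is the only candidate key.

{BillingCycle, DeviceID, PlanID}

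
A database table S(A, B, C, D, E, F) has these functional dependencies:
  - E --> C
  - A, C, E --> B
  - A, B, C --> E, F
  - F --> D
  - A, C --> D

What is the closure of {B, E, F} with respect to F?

Start with {B, E, F}.
E --> C applies; add {C} → now {B, C, E, F}.
F --> D applies; add {D} → now {B, C, D, E, F}.
No further FD applies.

{B, C, D, E, F}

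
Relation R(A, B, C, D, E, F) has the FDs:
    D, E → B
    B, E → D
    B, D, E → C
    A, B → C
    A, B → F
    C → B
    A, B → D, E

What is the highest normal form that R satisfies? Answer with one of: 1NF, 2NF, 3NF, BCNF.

Candidate keys: {A, B}, {A, C}, {A, D, E}. Prime attributes: {A, B, C, D, E}.
D, E → B breaks BCNF: {D, E}⁺ = {B, C, D, E}, so {D, E} is not a superkey.
But every attribute on its right side ({B}) is prime, and the same holds for every other non-superkey FD, so 3NF still holds.

3NF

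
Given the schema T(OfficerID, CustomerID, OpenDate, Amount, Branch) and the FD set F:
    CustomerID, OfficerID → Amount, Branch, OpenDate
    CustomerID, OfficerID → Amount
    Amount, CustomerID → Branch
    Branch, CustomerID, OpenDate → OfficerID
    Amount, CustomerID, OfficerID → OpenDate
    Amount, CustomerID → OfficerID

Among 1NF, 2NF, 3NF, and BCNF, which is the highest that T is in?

BCNF

Candidate keys: {Amount, CustomerID}, {Branch, CustomerID, OpenDate}, {CustomerID, OfficerID}. Prime attributes: {Amount, Branch, CustomerID, OfficerID, OpenDate}.
Each dependency's left side is a superkey — BCNF holds.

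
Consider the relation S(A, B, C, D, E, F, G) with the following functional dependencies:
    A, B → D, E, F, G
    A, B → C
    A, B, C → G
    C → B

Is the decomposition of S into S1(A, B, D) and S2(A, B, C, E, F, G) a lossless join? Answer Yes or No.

The shared attributes are {A, B} and {A, B}⁺ = {A, B, C, D, E, F, G}.
This includes all of S1, so the common attributes are a superkey of S1 — the join is lossless.

Yes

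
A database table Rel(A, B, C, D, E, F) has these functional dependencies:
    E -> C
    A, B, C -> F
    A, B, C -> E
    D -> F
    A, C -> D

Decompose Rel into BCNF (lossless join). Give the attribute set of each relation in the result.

Candidate keys of the original relation: {A, B, C}, {A, B, E}.
In {A, B, C, D, E, F}, {E} is not a superkey ({E}⁺ restricted to this set is {C, E}), so split on E -> C into {C, E} and {A, B, D, E, F}.
{C, E} has no BCNF violation.
In {A, B, D, E, F}, {D} is not a superkey ({D}⁺ restricted to this set is {D, F}), so split on D -> F into {D, F} and {A, B, D, E}.
{D, F} has no BCNF violation.
In {A, B, D, E}, {A, E} is not a superkey ({A, E}⁺ restricted to this set is {A, D, E}), so split on A, E -> D into {A, D, E} and {A, B, E}.
{A, D, E} has no BCNF violation.
{A, B, E} has no BCNF violation.

{A, B, E}; {A, D, E}; {C, E}; {D, F}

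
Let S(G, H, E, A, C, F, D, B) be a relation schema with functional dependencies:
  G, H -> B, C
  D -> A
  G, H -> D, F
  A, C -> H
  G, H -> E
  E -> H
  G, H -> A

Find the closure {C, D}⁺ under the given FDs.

Start with {C, D}.
D -> A applies; add {A} → now {A, C, D}.
A, C -> H applies; add {H} → now {A, C, D, H}.
No further FD applies.

{A, C, D, H}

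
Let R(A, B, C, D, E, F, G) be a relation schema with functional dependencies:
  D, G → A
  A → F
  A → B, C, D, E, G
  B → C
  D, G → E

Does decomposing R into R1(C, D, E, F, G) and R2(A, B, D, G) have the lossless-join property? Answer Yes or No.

Yes

Common attributes: {D, G}; their closure is {A, B, C, D, E, F, G}.
R1 is contained in that closure, so R1 ∩ R2 → R1 holds and the join is lossless.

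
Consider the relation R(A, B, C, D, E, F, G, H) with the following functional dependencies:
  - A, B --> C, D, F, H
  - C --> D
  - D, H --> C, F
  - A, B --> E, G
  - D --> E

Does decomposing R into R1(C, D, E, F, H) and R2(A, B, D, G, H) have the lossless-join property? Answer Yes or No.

Yes

Common attributes: {D, H}; their closure is {C, D, E, F, H}.
R1 is contained in that closure, so R1 ∩ R2 --> R1 holds and the join is lossless.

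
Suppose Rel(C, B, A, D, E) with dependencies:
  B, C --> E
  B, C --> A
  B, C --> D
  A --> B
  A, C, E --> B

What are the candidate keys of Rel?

No FD produces {C}, so it must be in every candidate key.
{A, C}⁺ = {A, B, C, D, E} — all of the relation — so {A, C} is a candidate key.
{B, C}⁺ = {A, B, C, D, E} — all of the relation — so {B, C} is a candidate key.
Any other superkey properly contains one of these, so there are no further candidate keys.

{A, C}, {B, C}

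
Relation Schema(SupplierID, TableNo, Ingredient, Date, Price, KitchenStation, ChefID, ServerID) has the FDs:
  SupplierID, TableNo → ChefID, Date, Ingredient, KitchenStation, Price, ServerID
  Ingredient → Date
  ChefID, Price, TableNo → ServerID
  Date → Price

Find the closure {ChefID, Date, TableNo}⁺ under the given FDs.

{ChefID, Date, Price, ServerID, TableNo}

Start with {ChefID, Date, TableNo}.
Date → Price applies; add {Price} → now {ChefID, Date, Price, TableNo}.
ChefID, Price, TableNo → ServerID applies; add {ServerID} → now {ChefID, Date, Price, ServerID, TableNo}.
No further FD applies.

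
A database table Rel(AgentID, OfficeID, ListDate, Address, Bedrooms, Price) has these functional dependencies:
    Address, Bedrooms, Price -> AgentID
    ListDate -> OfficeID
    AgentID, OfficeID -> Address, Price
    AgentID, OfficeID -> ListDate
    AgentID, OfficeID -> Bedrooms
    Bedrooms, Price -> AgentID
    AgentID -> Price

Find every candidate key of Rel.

{AgentID, ListDate}⁺ = {Address, AgentID, Bedrooms, ListDate, OfficeID, Price} — all of the relation — so {AgentID, ListDate} is a candidate key.
{AgentID, OfficeID}⁺ = {Address, AgentID, Bedrooms, ListDate, OfficeID, Price} — all of the relation — so {AgentID, OfficeID} is a candidate key.
{Bedrooms, ListDate, Price}⁺ = {Address, AgentID, Bedrooms, ListDate, OfficeID, Price} — all of the relation — so {Bedrooms, ListDate, Price} is a candidate key.
{Bedrooms, OfficeID, Price}⁺ = {Address, AgentID, Bedrooms, ListDate, OfficeID, Price} — all of the relation — so {Bedrooms, OfficeID, Price} is a candidate key.
No proper subset of any of these is a key, and no other minimal superkey exists.

{AgentID, ListDate}, {AgentID, OfficeID}, {Bedrooms, ListDate, Price}, {Bedrooms, OfficeID, Price}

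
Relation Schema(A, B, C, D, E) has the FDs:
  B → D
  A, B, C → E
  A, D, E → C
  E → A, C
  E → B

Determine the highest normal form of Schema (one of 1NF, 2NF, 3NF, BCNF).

Candidate keys: {A, B, C}, {E}. Prime attributes: {A, B, C, E}.
B → D breaks BCNF: {B}⁺ = {B, D}, so {B} is not a superkey.
B → D determines the non-prime attribute {D} from a non-superkey — 3NF is violated.
Since {B} ⊂ {A, B, C} and {B}⁺ ⊇ {D} with {D} non-prime, there is a partial dependency; 2NF fails.

1NF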